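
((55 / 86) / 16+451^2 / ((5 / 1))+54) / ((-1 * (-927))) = 280251571 / 6377760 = 43.94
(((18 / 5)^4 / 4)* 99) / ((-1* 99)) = -26244 / 625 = -41.99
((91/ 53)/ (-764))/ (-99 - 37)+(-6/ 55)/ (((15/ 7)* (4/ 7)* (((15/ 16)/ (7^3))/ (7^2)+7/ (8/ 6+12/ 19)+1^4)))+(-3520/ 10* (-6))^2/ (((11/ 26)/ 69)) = 675844502914112408985111/ 929028857970400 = 727474175.98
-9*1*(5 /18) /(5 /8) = -4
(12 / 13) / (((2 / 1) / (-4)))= -24 / 13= -1.85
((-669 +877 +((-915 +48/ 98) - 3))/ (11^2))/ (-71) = 34766/ 420959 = 0.08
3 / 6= 1 / 2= 0.50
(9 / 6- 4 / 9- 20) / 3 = -341 / 54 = -6.31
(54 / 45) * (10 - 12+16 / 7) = 12 / 35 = 0.34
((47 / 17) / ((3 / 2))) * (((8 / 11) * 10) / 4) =3.35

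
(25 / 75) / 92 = 1 / 276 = 0.00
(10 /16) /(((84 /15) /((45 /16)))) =1125 /3584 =0.31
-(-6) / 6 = 1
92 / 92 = 1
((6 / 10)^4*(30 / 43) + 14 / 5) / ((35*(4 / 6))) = 23304 / 188125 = 0.12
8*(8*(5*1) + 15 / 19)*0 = 0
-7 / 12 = -0.58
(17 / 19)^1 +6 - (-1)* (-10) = -59 / 19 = -3.11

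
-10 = -10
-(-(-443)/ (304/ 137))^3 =-223549076519371/ 28094464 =-7957050.77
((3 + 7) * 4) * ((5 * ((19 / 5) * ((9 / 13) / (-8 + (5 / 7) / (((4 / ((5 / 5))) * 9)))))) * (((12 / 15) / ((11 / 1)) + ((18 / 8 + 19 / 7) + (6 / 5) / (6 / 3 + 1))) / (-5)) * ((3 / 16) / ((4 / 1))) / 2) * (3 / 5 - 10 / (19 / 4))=-2034639 / 804400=-2.53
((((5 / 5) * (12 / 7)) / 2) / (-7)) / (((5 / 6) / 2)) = -72 / 245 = -0.29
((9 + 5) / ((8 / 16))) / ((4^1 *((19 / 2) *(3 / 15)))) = 70 / 19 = 3.68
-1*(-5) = 5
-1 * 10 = -10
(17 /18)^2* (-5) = -1445 /324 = -4.46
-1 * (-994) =994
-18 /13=-1.38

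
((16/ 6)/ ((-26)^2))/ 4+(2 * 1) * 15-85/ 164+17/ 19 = 47990629/ 1579812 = 30.38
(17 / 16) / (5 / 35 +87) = 119 / 9760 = 0.01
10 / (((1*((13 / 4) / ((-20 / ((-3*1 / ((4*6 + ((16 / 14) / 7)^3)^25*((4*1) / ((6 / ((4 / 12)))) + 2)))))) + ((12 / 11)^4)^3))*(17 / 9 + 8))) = 9392643527527651672118799449054509121161540572825266108063673057314489583342605380023923750144566499203291578435566346578255551684005438792335303493187661898388717148410216448000 / 26387489168738172029722580465705662029030391390943425722720064396050279528712843994025821317329995599398429586504069918883113611796573660143677594175271252322206985681647098718959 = 0.36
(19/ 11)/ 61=19/ 671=0.03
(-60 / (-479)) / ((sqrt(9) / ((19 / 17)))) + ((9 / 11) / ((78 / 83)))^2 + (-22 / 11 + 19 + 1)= 12525123527 / 666064828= 18.80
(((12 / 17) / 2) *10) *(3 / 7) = 180 / 119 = 1.51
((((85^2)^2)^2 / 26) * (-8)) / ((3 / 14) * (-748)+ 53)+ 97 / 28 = 2136325716307197011 / 273364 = 7814948992212.57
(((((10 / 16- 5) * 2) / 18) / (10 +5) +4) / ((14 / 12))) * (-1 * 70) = -4285 / 18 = -238.06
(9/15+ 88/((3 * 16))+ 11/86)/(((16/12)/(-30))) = -2478/43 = -57.63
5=5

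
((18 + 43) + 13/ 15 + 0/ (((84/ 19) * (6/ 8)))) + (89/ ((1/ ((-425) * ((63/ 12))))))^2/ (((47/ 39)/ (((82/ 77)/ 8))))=2161912695265039/ 496320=4355884701.94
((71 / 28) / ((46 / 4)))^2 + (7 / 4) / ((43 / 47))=2186193 / 1114603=1.96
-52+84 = 32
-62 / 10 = -31 / 5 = -6.20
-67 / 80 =-0.84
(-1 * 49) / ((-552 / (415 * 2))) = 73.68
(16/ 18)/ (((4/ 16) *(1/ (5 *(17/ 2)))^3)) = 2456500/ 9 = 272944.44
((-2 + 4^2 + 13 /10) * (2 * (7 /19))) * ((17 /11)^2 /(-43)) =-309519 /494285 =-0.63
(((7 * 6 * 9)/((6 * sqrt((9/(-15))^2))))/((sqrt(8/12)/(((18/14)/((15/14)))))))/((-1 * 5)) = -63 * sqrt(6)/5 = -30.86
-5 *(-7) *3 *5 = 525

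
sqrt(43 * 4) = 2 * sqrt(43) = 13.11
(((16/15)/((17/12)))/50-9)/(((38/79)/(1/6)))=-1508347/484500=-3.11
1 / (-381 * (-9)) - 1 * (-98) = 336043 / 3429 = 98.00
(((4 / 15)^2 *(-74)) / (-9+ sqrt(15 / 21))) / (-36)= -1036 / 63225-148 *sqrt(35) / 569025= -0.02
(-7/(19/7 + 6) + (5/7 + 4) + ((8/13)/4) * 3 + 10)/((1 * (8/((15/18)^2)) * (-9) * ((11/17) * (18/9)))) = -5651225/52756704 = -0.11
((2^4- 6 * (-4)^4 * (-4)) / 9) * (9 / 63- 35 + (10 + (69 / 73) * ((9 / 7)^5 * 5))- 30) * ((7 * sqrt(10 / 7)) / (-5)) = 2753398384 * sqrt(70) / 525819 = 43810.86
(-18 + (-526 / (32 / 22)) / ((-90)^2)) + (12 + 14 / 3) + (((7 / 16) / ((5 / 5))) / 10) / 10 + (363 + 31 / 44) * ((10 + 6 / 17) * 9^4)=24704865.21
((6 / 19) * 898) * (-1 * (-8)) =43104 / 19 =2268.63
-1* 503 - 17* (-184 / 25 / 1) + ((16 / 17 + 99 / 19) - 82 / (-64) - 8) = -97790717 / 258400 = -378.45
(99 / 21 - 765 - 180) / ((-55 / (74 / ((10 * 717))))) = 81178 / 460075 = 0.18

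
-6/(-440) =3/220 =0.01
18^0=1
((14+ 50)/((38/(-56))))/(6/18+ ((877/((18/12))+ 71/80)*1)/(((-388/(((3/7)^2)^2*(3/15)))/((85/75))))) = -10016434176000/34174755707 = -293.09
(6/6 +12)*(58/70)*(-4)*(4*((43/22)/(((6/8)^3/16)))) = -132800512/10395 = -12775.42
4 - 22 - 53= -71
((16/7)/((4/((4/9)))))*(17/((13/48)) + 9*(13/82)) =182488/11193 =16.30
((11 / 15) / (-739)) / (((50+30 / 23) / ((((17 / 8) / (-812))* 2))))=4301 / 42484814400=0.00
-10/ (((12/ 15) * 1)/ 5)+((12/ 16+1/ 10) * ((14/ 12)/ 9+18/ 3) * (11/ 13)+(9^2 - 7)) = 223357/ 14040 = 15.91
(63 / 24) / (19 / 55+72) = 1155 / 31832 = 0.04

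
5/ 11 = 0.45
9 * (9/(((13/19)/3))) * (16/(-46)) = -36936/299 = -123.53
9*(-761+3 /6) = -13689 /2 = -6844.50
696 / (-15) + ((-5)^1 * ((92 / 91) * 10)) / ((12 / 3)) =-26862 / 455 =-59.04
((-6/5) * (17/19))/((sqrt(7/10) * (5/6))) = -612 * sqrt(70)/3325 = -1.54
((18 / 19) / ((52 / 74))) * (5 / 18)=185 / 494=0.37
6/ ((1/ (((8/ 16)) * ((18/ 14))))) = 27/ 7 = 3.86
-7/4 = -1.75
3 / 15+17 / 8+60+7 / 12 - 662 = -71891 / 120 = -599.09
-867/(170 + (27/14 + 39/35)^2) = -4248300/878369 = -4.84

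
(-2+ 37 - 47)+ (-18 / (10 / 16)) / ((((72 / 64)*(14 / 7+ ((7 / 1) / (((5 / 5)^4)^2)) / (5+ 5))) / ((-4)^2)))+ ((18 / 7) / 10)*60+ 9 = -26323 / 189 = -139.28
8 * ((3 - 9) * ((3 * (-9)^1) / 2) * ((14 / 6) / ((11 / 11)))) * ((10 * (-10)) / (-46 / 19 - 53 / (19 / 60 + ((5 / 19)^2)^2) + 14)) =45131670045 / 45756269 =986.35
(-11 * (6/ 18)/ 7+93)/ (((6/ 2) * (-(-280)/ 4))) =971/ 2205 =0.44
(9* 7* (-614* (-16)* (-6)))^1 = -3713472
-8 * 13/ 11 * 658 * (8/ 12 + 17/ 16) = -354991/ 33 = -10757.30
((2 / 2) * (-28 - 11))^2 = 1521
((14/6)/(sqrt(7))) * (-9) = -3 * sqrt(7) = -7.94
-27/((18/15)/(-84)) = 1890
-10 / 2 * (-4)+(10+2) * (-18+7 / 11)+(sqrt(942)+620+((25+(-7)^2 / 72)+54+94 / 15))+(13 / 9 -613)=-124043 / 1320+sqrt(942)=-63.28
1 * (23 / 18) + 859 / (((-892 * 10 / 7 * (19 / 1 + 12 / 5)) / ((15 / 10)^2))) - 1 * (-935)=936.21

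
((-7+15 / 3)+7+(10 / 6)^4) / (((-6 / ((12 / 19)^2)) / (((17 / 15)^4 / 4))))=-34410652 / 98688375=-0.35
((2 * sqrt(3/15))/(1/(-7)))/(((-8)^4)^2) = -7 * sqrt(5)/41943040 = -0.00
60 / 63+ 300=6320 / 21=300.95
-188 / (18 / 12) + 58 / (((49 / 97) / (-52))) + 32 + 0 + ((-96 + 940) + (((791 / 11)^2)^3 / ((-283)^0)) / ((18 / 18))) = 36006111276843419639 / 260419467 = 138261980533.29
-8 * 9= -72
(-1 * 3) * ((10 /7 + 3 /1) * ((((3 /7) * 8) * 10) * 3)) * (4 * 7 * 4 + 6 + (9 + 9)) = -9106560 /49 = -185848.16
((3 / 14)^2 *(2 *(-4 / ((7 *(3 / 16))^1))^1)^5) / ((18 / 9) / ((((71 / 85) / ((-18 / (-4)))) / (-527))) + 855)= 304942678016 / 3807301054725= 0.08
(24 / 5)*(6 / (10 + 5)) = 48 / 25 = 1.92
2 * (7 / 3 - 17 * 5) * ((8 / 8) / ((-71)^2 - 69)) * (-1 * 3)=0.10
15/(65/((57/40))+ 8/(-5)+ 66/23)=98325/307322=0.32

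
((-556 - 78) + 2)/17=-632/17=-37.18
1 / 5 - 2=-9 / 5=-1.80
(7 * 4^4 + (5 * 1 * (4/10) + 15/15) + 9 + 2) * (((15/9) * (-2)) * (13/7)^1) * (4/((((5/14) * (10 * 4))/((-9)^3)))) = 11410308/5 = 2282061.60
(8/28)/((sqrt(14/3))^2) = 3/49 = 0.06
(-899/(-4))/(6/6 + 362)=899/1452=0.62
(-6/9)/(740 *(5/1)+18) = -1/5577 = -0.00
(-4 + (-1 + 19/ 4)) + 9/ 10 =13/ 20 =0.65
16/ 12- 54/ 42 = 1/ 21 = 0.05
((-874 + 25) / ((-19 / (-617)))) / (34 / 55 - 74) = 28810815 / 76684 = 375.71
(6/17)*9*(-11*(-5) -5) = 2700/17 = 158.82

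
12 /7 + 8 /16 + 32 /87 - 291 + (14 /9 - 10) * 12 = -158239 /406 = -389.75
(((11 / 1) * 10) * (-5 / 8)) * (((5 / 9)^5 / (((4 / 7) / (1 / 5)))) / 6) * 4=-1203125 / 1417176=-0.85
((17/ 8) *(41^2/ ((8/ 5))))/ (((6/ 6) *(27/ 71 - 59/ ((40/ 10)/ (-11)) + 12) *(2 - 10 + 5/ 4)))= -2028967/ 1071252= -1.89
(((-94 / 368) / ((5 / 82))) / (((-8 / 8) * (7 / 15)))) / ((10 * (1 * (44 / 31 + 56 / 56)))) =0.37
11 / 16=0.69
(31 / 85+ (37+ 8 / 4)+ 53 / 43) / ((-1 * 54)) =-0.75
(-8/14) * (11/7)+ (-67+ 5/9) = -29698/441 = -67.34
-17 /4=-4.25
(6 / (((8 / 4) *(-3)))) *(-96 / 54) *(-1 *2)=-32 / 9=-3.56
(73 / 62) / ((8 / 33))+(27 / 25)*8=167361 / 12400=13.50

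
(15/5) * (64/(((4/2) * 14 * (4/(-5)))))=-60/7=-8.57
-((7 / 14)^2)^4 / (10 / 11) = -11 / 2560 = -0.00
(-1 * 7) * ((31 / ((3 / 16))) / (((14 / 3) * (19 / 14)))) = -3472 / 19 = -182.74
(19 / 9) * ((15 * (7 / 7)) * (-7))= -665 / 3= -221.67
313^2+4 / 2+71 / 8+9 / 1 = 783911 / 8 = 97988.88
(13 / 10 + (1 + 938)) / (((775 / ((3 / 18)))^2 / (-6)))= -9403 / 36037500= -0.00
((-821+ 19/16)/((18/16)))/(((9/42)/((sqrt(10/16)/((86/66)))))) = -1010009 * sqrt(10)/1548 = -2063.26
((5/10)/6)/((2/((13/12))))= 13/288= 0.05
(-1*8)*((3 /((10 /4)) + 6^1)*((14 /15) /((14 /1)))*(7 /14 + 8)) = -816 /25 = -32.64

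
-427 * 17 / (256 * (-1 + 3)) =-7259 / 512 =-14.18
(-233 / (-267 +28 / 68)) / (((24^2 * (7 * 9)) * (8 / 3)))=3961 / 438552576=0.00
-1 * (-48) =48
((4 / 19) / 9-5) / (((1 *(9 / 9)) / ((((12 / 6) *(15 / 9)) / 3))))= -8510 / 1539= -5.53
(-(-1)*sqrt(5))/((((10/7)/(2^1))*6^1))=7*sqrt(5)/30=0.52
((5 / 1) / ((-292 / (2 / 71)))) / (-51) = 5 / 528666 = 0.00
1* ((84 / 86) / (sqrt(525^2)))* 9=18 / 1075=0.02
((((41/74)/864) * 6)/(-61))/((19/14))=-287/6175152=-0.00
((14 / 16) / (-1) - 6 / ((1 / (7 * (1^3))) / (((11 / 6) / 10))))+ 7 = -1.58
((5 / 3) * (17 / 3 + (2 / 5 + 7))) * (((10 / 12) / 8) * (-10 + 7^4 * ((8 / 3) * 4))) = 9408245 / 162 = 58075.59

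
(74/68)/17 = 37/578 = 0.06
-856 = -856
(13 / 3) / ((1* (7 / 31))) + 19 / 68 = 27803 / 1428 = 19.47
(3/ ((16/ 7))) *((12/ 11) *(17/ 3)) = 357/ 44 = 8.11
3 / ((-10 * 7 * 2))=-3 / 140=-0.02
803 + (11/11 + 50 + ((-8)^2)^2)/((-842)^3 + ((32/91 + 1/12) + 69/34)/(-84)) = 747485309601922639/930865897968437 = 803.00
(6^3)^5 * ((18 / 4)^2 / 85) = 9521245937664 / 85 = 112014658090.16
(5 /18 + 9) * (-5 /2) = -835 /36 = -23.19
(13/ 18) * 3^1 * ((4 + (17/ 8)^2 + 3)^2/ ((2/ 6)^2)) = 21183591/ 8192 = 2585.89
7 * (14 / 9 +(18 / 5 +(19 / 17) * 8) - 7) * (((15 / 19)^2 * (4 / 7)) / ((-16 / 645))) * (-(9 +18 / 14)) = 315153450 / 42959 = 7336.14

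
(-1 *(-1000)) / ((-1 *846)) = -1.18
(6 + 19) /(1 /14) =350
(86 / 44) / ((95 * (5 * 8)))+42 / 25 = 140491 / 83600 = 1.68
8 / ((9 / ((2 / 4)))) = 4 / 9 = 0.44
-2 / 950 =-0.00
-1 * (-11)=11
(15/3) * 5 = 25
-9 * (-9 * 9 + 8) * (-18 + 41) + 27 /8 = 120915 /8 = 15114.38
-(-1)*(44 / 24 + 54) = 335 / 6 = 55.83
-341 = -341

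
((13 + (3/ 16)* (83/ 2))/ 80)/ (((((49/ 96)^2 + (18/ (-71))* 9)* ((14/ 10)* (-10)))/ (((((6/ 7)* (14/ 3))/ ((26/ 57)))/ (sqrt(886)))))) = 692037* sqrt(886)/ 7616398439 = 0.00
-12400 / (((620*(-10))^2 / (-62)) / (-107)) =-107 / 50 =-2.14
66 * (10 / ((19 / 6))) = 3960 / 19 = 208.42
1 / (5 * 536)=1 / 2680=0.00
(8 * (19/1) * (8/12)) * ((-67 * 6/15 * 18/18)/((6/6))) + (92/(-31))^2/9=-117399568/43245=-2714.75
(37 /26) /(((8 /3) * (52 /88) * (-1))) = -1221 /1352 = -0.90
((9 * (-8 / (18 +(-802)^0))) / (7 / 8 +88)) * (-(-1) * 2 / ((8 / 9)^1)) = -144 / 1501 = -0.10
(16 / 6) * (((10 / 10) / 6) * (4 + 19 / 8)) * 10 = 85 / 3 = 28.33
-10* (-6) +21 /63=181 /3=60.33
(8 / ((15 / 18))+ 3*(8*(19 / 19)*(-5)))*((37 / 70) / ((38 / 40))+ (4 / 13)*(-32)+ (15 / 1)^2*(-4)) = 867833424 / 8645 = 100385.59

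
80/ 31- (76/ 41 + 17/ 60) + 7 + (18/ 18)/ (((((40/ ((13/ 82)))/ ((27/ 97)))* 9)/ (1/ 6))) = 440499937/ 59177760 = 7.44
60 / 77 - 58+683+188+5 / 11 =62696 / 77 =814.23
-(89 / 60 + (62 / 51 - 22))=19687 / 1020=19.30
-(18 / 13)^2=-324 / 169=-1.92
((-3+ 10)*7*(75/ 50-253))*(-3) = 73941/ 2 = 36970.50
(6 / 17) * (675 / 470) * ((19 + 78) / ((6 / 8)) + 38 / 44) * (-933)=-1082331315 / 17578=-61573.06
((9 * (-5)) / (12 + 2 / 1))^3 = -91125 / 2744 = -33.21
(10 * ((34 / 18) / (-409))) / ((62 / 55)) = -4675 / 114111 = -0.04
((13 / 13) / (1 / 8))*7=56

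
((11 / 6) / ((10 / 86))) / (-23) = -473 / 690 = -0.69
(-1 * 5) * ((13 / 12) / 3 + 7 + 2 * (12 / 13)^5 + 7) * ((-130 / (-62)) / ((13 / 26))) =-329.22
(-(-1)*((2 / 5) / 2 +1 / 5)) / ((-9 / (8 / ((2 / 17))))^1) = -136 / 45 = -3.02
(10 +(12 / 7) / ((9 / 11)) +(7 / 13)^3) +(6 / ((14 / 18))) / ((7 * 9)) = 3996233 / 322959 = 12.37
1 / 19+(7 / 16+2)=757 / 304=2.49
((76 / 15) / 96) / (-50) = -19 / 18000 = -0.00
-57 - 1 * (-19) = -38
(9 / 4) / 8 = 9 / 32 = 0.28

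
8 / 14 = 4 / 7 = 0.57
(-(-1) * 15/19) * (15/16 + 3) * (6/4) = 2835/608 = 4.66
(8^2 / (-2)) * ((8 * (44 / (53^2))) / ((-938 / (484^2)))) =1319329792 / 1317421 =1001.45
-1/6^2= -1/36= -0.03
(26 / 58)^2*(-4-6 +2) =-1352 / 841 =-1.61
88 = 88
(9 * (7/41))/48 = 21/656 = 0.03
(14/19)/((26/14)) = 98/247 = 0.40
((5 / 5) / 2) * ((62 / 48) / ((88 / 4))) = 31 / 1056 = 0.03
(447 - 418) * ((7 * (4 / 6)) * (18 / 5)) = 2436 / 5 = 487.20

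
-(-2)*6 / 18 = 2 / 3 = 0.67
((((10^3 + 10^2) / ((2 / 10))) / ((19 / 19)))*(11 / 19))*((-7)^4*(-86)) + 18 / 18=-12492402981 / 19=-657494893.74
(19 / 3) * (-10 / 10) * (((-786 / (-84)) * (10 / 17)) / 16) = -12445 / 5712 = -2.18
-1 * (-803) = 803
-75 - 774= -849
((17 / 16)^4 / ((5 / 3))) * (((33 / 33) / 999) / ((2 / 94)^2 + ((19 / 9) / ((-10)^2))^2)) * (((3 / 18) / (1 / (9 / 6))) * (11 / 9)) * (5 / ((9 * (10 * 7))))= 253684597375 / 122780503867392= 0.00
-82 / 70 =-41 / 35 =-1.17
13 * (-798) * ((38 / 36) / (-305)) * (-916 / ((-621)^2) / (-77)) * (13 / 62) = 0.00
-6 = -6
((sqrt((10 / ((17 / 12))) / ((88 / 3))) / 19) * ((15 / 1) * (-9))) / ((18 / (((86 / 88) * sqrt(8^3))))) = -3870 * sqrt(1870) / 39083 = -4.28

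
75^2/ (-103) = -5625/ 103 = -54.61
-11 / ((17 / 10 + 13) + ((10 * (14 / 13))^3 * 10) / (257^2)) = -15962061830 / 21605518991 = -0.74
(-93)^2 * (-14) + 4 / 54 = -3269320 / 27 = -121085.93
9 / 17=0.53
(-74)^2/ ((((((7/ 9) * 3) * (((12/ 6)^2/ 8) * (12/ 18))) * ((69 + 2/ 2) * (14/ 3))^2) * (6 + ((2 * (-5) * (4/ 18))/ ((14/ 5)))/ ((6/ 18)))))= 332667/ 18247600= 0.02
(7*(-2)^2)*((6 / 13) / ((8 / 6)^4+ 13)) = 1944 / 2431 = 0.80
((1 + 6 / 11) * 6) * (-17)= -1734 / 11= -157.64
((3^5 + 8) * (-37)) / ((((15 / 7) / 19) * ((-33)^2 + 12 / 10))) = -1235171 / 16353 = -75.53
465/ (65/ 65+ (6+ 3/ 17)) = 7905/ 122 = 64.80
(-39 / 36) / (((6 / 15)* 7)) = -65 / 168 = -0.39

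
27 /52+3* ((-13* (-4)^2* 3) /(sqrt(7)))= -707.03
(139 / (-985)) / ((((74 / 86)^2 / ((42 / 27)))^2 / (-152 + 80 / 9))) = 119966657003872 / 1345769418465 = 89.14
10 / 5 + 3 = 5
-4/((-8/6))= 3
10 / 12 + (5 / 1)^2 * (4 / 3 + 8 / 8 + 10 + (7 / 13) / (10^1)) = 12110 / 39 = 310.51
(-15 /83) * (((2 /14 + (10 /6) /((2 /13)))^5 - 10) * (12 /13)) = -26575.53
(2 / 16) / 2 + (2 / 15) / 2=31 / 240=0.13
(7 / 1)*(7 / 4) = 49 / 4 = 12.25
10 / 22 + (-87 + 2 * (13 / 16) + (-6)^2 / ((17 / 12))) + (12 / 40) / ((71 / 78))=-31428843 / 531080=-59.18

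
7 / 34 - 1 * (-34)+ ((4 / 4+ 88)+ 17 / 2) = 2239 / 17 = 131.71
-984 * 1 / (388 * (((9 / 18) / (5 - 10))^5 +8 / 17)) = -139400000 / 25866117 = -5.39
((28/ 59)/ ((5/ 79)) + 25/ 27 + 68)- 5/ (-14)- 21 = 6220181/ 111510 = 55.78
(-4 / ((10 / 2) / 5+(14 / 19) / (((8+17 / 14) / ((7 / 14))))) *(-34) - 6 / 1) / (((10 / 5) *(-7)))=-159021 / 17843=-8.91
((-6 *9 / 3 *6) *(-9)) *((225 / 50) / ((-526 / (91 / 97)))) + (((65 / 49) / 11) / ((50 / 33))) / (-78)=-195062171 / 25000780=-7.80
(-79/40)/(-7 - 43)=79/2000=0.04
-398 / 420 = -199 / 210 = -0.95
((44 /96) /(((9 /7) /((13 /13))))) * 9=77 /24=3.21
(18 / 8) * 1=9 / 4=2.25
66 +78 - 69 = 75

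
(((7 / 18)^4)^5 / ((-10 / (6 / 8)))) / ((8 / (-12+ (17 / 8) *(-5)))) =14442400199867772181 / 10878494904657986708853227520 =0.00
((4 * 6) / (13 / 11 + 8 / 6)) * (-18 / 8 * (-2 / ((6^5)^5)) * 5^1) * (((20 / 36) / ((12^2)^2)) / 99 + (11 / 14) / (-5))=-101616593 / 85629298238497387293179904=-0.00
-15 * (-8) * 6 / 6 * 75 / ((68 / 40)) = 90000 / 17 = 5294.12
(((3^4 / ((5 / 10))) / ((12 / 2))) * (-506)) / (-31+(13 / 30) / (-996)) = 408220560 / 926293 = 440.70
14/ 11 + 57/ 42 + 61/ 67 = 36529/ 10318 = 3.54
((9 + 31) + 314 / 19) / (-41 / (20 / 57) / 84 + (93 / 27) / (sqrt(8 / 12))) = 665794080 / 134300093 + 15661497600 * sqrt(6) / 2551701767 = 19.99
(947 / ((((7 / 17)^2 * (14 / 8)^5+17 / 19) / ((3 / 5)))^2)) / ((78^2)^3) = 467813559615488 / 4179379638714212128707225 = 0.00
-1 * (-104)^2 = -10816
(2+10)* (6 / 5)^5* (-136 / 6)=-2115072 / 3125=-676.82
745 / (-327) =-745 / 327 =-2.28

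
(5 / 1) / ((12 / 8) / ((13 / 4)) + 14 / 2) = 65 / 97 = 0.67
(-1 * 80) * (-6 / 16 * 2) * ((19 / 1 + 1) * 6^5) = 9331200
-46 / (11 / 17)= -782 / 11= -71.09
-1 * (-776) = 776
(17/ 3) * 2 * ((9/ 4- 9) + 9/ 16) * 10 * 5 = -14025/ 4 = -3506.25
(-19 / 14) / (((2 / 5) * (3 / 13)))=-1235 / 84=-14.70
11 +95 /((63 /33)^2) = 16346 /441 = 37.07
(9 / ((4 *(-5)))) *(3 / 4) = -27 / 80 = -0.34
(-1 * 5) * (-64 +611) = -2735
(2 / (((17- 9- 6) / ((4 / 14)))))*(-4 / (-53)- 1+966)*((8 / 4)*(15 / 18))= 73070 / 159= 459.56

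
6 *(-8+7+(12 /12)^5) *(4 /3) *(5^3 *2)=0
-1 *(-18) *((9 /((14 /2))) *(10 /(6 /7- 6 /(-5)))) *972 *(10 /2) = 546750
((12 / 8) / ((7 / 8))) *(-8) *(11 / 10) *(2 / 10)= -3.02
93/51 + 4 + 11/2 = 385/34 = 11.32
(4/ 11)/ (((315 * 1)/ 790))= 632/ 693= 0.91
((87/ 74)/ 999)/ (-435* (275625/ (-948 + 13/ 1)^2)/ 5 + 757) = 1014101/ 628675525836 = 0.00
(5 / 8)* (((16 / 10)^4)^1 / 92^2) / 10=16 / 330625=0.00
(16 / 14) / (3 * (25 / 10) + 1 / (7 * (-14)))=56 / 367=0.15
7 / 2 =3.50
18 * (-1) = -18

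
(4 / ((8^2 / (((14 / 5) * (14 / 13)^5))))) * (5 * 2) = 941192 / 371293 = 2.53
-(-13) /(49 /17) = 221 /49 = 4.51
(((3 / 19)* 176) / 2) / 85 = 264 / 1615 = 0.16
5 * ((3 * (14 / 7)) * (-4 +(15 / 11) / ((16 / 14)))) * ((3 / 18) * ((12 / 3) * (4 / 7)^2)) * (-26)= 256880 / 539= 476.59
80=80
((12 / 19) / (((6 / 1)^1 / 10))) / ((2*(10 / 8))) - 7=-125 / 19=-6.58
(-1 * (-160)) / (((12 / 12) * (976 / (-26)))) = -260 / 61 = -4.26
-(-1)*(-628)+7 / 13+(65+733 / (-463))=-3394985 / 6019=-564.04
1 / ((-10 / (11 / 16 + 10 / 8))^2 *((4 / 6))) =2883 / 51200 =0.06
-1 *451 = -451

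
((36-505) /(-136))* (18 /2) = 4221 /136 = 31.04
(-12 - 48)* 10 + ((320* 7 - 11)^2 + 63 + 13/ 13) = 4967905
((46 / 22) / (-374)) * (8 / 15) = -92 / 30855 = -0.00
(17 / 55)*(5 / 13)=0.12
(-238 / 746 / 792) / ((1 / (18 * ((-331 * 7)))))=275723 / 16412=16.80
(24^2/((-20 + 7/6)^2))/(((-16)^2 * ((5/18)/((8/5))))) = 11664/319225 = 0.04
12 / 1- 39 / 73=837 / 73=11.47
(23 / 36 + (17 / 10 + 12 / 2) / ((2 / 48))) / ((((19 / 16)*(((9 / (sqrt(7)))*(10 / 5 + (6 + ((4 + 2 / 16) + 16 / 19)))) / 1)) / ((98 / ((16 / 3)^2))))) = 1635571*sqrt(7) / 354780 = 12.20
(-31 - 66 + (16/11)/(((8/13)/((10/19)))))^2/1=400520169/43681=9169.21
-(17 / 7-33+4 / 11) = 30.21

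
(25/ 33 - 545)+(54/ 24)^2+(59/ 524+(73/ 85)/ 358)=-567307145303/ 1052391120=-539.06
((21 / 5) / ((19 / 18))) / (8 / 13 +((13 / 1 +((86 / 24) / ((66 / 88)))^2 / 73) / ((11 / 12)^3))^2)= 208761061806297 / 15705030036888700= 0.01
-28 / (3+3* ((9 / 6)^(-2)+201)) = -42 / 911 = -0.05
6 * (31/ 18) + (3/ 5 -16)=-76/ 15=-5.07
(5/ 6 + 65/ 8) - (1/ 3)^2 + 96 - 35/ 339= 852197/ 8136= 104.74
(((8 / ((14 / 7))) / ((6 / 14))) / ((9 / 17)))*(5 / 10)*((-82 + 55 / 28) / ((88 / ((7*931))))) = -52247.09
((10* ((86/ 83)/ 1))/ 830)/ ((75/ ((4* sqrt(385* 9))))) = 0.04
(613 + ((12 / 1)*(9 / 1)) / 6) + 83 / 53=33526 / 53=632.57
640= 640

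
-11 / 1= -11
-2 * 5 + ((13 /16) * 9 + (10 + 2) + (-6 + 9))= 197 /16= 12.31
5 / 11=0.45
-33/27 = -11/9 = -1.22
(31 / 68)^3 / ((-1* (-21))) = 0.00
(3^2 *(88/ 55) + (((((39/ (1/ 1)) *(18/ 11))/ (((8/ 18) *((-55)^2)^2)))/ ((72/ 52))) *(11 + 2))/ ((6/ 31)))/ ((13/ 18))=104366564667/ 5234157500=19.94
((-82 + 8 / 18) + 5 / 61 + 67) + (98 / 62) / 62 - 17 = -31.45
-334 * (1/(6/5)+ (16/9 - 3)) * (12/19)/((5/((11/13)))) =51436/3705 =13.88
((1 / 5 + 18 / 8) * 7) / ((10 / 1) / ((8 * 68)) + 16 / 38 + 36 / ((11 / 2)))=4874716 / 1985385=2.46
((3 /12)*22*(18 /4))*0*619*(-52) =0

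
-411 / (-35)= 411 / 35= 11.74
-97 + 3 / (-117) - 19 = -4525 / 39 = -116.03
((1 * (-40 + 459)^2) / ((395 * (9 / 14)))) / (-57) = -2457854 / 202635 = -12.13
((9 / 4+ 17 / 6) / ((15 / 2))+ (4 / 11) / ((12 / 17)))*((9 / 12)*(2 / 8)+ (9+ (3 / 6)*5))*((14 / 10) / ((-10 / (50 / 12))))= -140539 / 17280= -8.13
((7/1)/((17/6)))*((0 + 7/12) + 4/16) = 35/17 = 2.06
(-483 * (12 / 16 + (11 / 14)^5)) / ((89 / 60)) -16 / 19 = -11126651827 / 32480728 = -342.56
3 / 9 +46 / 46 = 4 / 3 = 1.33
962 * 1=962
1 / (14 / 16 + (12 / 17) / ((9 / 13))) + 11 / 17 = 15439 / 13141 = 1.17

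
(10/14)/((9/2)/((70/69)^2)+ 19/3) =21000/314747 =0.07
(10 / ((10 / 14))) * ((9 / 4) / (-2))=-63 / 4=-15.75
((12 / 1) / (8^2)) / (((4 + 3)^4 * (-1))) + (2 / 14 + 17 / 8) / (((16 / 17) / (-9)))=-6664857 / 307328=-21.69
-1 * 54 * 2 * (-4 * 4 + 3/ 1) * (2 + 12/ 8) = 4914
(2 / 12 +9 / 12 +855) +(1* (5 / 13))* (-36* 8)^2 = 5110163 / 156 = 32757.46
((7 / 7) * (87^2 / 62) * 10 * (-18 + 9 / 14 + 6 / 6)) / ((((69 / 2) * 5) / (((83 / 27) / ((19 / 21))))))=-15984887 / 40641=-393.32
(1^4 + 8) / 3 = 3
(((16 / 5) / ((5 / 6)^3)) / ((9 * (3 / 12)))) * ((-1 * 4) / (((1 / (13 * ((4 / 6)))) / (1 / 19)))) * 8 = -425984 / 11875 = -35.87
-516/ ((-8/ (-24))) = -1548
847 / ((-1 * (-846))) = 847 / 846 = 1.00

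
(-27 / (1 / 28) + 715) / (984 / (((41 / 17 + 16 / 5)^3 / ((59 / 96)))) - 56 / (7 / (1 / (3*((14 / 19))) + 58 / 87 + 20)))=124593970284 / 503026580687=0.25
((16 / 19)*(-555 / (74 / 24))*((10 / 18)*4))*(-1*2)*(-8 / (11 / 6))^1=-2939.71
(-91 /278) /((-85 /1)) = 91 /23630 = 0.00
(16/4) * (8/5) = 32/5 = 6.40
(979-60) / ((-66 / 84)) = -12866 / 11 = -1169.64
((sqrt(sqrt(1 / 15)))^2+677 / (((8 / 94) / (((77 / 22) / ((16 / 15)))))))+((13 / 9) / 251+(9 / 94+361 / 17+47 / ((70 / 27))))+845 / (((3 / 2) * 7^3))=26142.89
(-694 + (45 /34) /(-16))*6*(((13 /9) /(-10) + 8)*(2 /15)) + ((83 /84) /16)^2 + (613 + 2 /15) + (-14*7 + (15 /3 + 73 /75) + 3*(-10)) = -990531965797 /255897600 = -3870.81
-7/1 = -7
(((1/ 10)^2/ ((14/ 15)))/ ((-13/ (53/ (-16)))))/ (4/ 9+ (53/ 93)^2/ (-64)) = 152799/ 24590930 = 0.01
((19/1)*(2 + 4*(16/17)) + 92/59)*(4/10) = 222844/5015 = 44.44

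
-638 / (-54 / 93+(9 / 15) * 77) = -98890 / 7071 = -13.99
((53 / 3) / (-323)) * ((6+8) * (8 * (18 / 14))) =-2544 / 323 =-7.88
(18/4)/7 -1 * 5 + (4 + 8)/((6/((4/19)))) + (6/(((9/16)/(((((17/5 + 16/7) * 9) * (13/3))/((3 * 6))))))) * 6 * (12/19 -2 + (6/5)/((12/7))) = -530.93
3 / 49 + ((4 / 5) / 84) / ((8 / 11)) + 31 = 182717 / 5880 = 31.07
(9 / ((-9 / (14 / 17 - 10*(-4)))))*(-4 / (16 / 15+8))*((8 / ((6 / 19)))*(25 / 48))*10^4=2060312500 / 867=2376369.67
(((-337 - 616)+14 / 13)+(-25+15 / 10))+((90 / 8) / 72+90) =-368271 / 416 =-885.27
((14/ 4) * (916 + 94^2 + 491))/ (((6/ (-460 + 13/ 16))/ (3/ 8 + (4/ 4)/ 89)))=-1059709.25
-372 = -372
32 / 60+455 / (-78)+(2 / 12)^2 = -949 / 180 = -5.27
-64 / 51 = -1.25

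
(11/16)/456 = 11/7296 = 0.00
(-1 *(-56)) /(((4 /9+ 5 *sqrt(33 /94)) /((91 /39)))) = -442176 /65321+ 52920 *sqrt(3102) /65321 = 38.35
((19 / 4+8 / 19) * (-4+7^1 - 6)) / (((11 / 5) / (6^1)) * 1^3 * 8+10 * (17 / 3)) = -5895 / 22648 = -0.26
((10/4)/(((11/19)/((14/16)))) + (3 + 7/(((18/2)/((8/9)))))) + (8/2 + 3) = 206281/14256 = 14.47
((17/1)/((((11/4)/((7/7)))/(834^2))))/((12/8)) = 31531872/11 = 2866533.82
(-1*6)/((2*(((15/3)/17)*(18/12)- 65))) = 102/2195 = 0.05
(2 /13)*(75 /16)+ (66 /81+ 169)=478865 /2808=170.54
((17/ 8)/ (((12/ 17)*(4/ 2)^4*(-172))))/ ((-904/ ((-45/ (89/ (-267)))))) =13005/ 79609856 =0.00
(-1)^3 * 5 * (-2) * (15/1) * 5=750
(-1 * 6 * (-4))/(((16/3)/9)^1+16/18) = 81/5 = 16.20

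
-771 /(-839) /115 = 771 /96485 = 0.01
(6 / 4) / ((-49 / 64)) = -96 / 49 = -1.96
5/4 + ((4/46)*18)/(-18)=107/92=1.16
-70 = -70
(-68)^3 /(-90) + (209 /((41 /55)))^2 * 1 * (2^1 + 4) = 35940736846 /75645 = 475123.76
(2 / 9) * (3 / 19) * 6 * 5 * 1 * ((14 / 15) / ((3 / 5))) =280 / 171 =1.64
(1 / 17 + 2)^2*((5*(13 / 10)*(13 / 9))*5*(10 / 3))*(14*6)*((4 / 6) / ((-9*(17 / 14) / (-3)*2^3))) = 507211250 / 397953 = 1274.55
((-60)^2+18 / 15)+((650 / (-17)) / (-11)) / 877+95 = 3030868769 / 819995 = 3696.20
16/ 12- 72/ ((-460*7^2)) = 22594/ 16905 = 1.34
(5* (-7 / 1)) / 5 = -7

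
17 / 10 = 1.70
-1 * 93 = -93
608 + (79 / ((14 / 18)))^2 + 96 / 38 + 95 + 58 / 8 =41073975 / 3724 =11029.53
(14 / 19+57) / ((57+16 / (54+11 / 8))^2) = 215285153 / 12237779179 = 0.02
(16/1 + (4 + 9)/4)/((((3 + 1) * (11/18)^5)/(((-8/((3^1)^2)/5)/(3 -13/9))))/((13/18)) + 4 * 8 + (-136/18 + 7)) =26270244/37275071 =0.70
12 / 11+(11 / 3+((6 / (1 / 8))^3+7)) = 3649924 / 33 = 110603.76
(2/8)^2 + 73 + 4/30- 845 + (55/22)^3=-181483/240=-756.18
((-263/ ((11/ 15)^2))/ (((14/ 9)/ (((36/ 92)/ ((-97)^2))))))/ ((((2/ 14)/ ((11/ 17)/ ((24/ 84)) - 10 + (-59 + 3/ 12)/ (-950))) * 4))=95040032535/ 541301425984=0.18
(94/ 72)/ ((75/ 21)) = 329/ 900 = 0.37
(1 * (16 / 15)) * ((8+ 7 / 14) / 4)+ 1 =49 / 15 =3.27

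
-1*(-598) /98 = 299 /49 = 6.10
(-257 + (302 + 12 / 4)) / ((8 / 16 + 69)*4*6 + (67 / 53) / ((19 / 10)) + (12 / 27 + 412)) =217512 / 9430549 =0.02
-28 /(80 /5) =-7 /4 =-1.75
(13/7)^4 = 28561/2401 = 11.90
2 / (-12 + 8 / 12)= -3 / 17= -0.18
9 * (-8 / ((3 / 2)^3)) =-64 / 3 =-21.33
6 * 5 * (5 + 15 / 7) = 1500 / 7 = 214.29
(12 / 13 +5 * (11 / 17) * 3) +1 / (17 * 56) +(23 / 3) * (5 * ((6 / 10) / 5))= 942433 / 61880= 15.23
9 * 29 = 261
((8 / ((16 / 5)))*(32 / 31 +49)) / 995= 1551 / 12338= 0.13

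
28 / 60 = 0.47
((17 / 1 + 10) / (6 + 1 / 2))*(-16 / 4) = -216 / 13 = -16.62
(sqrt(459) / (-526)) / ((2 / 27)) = -81 * sqrt(51) / 1052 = -0.55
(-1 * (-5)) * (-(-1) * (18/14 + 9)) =360/7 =51.43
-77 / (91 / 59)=-649 / 13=-49.92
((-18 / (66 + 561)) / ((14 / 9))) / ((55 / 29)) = -783 / 80465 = -0.01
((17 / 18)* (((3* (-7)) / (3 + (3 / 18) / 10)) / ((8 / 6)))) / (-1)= 1785 / 362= 4.93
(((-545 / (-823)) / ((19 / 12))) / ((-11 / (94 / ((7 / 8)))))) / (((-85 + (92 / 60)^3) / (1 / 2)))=2074815000 / 82690473173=0.03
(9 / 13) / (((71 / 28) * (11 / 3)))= 756 / 10153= 0.07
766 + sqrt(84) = 2 * sqrt(21) + 766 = 775.17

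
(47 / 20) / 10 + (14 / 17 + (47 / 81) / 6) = 954457 / 826200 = 1.16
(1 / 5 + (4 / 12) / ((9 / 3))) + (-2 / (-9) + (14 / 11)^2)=3908 / 1815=2.15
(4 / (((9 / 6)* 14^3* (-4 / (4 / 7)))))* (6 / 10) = -0.00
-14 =-14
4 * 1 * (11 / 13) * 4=176 / 13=13.54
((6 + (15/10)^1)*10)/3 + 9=34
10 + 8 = 18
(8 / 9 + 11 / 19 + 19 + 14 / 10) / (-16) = -18697 / 13680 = -1.37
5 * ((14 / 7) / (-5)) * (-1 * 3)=6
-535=-535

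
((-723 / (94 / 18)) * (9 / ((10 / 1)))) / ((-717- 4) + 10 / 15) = 175689 / 1015670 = 0.17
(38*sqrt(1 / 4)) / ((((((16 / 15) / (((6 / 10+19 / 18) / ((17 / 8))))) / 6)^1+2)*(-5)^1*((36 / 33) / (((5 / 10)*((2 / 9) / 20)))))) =-31141 / 3585600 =-0.01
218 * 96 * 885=18521280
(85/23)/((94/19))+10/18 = 25345/19458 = 1.30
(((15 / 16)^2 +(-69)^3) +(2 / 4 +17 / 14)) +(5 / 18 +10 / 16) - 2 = -5298169025 / 16128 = -328507.50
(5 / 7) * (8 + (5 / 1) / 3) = 145 / 21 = 6.90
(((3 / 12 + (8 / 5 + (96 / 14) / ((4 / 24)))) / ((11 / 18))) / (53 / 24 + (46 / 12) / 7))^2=1971216 / 3025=651.64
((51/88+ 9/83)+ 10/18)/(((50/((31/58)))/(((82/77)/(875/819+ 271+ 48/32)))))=8714017/168399015400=0.00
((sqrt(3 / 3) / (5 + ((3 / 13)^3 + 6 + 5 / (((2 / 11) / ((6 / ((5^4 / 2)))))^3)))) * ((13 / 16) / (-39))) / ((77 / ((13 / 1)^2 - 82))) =-107275390625 / 50213740657696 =-0.00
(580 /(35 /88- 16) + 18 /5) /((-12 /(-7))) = -806701 /41190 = -19.58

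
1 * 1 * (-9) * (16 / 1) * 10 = -1440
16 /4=4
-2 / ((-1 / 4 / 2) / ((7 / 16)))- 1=6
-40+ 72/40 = -191/5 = -38.20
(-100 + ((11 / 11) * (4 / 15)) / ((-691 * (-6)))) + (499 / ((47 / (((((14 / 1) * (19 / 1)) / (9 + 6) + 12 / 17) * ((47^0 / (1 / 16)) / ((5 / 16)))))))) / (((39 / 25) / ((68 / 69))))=8169921293978 / 1310934105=6232.14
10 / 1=10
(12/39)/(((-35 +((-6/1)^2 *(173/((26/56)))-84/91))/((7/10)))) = 14/869585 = 0.00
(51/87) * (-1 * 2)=-34/29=-1.17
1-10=-9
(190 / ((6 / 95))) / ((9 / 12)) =36100 / 9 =4011.11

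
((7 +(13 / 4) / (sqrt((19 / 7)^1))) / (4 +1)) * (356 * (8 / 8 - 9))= -19936 / 5 - 9256 * sqrt(133) / 95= -5110.84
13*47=611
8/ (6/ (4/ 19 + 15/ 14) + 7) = 0.68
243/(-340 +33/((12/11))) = -324/413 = -0.78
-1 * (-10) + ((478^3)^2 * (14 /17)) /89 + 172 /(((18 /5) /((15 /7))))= 3506829975073838456 /31773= 110371383724352.07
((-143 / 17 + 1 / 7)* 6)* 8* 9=-425088 / 119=-3572.17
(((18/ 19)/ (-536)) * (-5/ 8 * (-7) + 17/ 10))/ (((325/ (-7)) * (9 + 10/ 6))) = 45927/ 2118272000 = 0.00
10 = 10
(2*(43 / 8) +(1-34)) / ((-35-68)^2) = -89 / 42436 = -0.00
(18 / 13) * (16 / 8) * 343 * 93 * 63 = 72346932 / 13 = 5565148.62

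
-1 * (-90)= 90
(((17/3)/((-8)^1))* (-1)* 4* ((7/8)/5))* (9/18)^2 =119/960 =0.12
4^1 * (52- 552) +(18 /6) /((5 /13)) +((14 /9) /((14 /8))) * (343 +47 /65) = -986701 /585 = -1686.67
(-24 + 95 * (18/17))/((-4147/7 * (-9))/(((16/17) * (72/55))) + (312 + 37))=1166592/71232533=0.02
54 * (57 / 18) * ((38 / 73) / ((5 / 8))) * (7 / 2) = 181944 / 365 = 498.48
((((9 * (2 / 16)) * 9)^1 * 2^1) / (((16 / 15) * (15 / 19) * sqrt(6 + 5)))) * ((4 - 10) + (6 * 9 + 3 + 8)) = 90801 * sqrt(11) / 704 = 427.77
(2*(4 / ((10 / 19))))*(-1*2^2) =-304 / 5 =-60.80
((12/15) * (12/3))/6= 0.53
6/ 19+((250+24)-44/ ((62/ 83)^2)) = 3568931/ 18259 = 195.46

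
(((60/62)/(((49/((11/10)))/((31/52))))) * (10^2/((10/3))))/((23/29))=14355/29302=0.49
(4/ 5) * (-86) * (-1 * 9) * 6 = 18576/ 5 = 3715.20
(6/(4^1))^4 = 81/16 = 5.06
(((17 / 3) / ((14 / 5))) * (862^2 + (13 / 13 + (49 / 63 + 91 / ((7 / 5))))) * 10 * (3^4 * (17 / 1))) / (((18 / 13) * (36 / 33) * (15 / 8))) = 1381974260095 / 189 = 7312033122.20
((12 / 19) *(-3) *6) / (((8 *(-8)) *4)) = 0.04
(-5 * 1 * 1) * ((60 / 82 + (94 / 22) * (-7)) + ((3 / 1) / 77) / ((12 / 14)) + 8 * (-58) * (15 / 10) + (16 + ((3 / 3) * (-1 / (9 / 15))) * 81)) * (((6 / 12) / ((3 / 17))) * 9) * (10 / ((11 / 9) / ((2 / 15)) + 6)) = 2912381775 / 41041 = 70962.74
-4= -4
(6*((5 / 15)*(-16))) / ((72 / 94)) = -376 / 9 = -41.78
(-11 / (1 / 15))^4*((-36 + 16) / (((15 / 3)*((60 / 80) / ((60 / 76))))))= -59296050000 / 19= -3120844736.84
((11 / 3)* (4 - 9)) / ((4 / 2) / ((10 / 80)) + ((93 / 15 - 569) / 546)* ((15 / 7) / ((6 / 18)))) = -5005 / 2559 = -1.96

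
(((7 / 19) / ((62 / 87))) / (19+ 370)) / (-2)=-609 / 916484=-0.00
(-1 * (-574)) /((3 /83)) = 47642 /3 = 15880.67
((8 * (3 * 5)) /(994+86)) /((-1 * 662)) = -1 /5958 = -0.00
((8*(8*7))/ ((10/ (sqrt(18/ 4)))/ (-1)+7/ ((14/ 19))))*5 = 268800*sqrt(2)/ 2449+766080/ 2449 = 468.04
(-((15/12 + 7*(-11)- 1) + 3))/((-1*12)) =-6.15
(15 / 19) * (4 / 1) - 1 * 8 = -92 / 19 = -4.84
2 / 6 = 0.33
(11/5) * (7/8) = 77/40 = 1.92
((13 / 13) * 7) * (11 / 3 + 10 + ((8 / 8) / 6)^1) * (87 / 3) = 16849 / 6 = 2808.17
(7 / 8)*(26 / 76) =91 / 304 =0.30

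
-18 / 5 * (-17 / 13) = 306 / 65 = 4.71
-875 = -875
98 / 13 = 7.54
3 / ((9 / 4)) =4 / 3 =1.33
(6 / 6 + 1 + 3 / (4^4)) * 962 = 247715 / 128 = 1935.27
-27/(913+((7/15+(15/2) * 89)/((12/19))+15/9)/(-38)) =-369360/12108499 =-0.03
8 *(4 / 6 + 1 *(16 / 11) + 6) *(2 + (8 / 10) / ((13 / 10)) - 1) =15008 / 143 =104.95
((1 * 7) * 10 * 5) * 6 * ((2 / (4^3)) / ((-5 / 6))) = -315 / 4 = -78.75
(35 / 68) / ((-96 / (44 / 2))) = -385 / 3264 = -0.12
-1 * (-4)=4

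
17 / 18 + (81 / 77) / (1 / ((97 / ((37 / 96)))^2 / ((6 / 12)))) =252857903125 / 1897434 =133263.08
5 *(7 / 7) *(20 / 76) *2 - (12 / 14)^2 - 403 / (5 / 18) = -6744644 / 4655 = -1448.90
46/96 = 23/48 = 0.48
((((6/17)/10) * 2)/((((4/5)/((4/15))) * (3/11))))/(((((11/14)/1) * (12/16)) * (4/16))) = 0.59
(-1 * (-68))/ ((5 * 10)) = 1.36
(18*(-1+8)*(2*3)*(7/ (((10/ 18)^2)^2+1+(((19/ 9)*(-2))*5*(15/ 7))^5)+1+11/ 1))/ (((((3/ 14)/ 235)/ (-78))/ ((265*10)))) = -21481764564394542960536166000/ 10446042595862449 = -2056450025668.40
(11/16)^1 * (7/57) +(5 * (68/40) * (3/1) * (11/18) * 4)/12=14443/2736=5.28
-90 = -90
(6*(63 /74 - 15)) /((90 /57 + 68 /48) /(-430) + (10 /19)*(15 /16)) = -174.51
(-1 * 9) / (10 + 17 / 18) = -162 / 197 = -0.82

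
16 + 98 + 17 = 131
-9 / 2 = -4.50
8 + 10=18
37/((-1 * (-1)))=37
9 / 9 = 1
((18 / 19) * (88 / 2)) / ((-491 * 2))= -396 / 9329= -0.04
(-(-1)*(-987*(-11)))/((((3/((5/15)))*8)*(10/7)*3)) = 25333/720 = 35.18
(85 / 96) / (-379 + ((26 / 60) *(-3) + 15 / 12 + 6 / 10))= -425 / 181656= -0.00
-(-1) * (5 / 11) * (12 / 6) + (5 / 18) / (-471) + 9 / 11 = 161027 / 93258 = 1.73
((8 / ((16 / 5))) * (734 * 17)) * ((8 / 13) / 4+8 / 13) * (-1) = -311950 / 13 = -23996.15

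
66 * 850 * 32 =1795200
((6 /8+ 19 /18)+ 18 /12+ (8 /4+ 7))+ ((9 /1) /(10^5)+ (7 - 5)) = 12875081 /900000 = 14.31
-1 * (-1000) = 1000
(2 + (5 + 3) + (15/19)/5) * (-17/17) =-193/19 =-10.16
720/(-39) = -240/13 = -18.46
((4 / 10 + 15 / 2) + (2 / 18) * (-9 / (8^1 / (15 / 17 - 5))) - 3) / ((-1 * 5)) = -1.08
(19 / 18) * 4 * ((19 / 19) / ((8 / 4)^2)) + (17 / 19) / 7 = 2833 / 2394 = 1.18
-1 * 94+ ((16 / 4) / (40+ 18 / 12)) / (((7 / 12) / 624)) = 5290 / 581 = 9.10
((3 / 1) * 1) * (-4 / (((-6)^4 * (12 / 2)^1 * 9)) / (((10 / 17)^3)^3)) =-118587876497 / 5832000000000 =-0.02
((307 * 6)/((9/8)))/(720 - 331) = 4912/1167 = 4.21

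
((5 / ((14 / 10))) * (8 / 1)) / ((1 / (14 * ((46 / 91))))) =18400 / 91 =202.20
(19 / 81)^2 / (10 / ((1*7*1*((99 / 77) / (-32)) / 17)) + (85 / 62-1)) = -22382 / 245726217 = -0.00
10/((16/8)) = 5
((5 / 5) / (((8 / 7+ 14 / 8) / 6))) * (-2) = -112 / 27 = -4.15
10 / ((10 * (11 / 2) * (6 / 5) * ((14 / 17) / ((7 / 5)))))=17 / 66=0.26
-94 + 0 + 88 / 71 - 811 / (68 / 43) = -2923831 / 4828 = -605.60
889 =889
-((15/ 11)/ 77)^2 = -0.00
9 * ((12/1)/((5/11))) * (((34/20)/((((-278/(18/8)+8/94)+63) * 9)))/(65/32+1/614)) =-518058816/1418995025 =-0.37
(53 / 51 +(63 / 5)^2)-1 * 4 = 198644 / 1275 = 155.80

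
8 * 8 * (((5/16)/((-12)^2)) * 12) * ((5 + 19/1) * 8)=320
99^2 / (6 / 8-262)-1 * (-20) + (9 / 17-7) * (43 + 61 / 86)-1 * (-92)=-14468219 / 69445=-208.34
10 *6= 60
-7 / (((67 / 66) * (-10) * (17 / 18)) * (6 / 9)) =6237 / 5695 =1.10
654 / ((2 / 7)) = 2289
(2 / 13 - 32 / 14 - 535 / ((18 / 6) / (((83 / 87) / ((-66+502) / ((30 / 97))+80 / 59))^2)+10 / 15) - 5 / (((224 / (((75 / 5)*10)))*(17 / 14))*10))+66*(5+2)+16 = 69478301994111579024181 / 146087940856635783824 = 475.59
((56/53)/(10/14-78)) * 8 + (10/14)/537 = -0.11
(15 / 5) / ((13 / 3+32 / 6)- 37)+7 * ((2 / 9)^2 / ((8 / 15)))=596 / 1107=0.54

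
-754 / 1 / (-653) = 754 / 653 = 1.15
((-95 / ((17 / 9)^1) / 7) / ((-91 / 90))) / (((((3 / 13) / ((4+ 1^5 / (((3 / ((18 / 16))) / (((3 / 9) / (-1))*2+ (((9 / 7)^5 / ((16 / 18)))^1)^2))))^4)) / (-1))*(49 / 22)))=-526090724233912318052475081122211346579503055224819075 / 4464599790899641043750254974803782825481577955328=-117836.03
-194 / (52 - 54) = 97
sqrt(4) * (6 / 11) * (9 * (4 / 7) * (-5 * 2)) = -4320 / 77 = -56.10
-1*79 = -79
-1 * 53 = -53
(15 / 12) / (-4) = -5 / 16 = -0.31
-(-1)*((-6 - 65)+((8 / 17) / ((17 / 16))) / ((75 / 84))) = -509391 / 7225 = -70.50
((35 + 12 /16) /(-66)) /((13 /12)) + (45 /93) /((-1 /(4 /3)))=-71 /62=-1.15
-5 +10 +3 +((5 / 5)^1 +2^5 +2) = 43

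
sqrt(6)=2.45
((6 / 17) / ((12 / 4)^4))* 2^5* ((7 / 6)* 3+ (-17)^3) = -34912 / 51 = -684.55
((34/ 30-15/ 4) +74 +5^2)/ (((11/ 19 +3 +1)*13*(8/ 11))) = 1208647/ 542880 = 2.23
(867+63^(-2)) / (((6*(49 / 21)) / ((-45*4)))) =-34411240 / 3087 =-11147.15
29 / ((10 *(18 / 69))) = 667 / 60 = 11.12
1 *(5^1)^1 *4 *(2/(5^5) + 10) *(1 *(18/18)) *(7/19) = 875056/11875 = 73.69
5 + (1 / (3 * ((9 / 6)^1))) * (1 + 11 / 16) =43 / 8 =5.38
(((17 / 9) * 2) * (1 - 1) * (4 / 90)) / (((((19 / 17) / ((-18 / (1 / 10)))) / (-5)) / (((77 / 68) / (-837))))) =0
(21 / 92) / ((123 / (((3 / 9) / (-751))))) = -7 / 8498316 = -0.00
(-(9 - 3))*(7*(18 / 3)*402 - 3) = -101286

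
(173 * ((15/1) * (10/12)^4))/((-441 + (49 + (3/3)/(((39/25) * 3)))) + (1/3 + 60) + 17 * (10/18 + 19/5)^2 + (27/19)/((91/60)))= -70105546875/448792192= -156.21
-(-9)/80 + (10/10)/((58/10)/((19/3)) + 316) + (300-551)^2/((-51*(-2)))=4463826529/7225680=617.77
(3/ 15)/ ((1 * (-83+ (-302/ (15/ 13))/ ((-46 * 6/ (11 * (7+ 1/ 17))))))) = -1173/ 54935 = -0.02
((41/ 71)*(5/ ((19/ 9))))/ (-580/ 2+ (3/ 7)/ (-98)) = -1265670/ 268374107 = -0.00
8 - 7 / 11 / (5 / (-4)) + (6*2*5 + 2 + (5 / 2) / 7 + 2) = 56107 / 770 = 72.87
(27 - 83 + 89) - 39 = -6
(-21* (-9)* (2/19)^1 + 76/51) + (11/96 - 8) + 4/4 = 149867/10336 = 14.50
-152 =-152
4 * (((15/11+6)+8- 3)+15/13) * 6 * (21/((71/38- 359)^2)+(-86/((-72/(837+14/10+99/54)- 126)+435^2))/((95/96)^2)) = -12242204025952054407456/125885189030882622902275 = -0.10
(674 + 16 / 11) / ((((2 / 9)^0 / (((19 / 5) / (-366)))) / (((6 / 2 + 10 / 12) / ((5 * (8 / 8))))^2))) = -7467893 / 1811700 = -4.12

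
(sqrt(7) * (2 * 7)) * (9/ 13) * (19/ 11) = 44.29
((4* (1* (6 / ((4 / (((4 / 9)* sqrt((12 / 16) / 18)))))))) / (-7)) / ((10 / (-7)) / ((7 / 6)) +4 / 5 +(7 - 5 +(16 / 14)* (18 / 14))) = -35* sqrt(6) / 3357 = -0.03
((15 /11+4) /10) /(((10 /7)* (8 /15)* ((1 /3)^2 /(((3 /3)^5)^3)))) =11151 /1760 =6.34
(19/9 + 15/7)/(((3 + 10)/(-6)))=-536/273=-1.96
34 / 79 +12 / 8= 1.93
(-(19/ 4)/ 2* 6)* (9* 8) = -1026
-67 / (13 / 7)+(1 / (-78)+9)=-2113 / 78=-27.09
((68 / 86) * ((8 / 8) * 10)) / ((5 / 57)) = 3876 / 43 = 90.14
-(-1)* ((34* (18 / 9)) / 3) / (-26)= -34 / 39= -0.87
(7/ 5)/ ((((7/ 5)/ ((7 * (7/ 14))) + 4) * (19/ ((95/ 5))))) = 7/ 22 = 0.32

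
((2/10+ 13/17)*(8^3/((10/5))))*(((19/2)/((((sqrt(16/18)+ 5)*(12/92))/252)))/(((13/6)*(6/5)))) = 2476846080/6851-330246144*sqrt(2)/6851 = 293359.73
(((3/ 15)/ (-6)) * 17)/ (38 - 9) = -17/ 870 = -0.02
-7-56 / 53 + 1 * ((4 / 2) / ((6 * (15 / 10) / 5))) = -3313 / 477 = -6.95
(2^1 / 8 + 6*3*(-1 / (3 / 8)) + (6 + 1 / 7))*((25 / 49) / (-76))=0.28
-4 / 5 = -0.80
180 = 180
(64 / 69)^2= 4096 / 4761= 0.86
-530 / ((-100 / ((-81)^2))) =347733 / 10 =34773.30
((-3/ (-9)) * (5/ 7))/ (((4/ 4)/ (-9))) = -2.14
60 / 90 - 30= -88 / 3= -29.33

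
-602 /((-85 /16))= 113.32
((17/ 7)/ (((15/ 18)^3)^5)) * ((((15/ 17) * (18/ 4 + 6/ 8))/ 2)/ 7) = 528958107648/ 42724609375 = 12.38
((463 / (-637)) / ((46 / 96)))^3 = -10976570855424 / 3144863536451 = -3.49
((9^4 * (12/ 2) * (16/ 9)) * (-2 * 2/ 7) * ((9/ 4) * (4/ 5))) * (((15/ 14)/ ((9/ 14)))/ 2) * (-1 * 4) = 1679616/ 7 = 239945.14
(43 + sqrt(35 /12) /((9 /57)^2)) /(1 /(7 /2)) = 301 /2 + 2527*sqrt(105) /108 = 390.26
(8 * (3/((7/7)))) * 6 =144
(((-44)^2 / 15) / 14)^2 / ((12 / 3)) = 234256 / 11025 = 21.25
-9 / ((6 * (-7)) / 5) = 15 / 14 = 1.07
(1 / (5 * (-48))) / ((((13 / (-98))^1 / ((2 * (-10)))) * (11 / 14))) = -343 / 429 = -0.80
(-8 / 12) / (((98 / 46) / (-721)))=4738 / 21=225.62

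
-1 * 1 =-1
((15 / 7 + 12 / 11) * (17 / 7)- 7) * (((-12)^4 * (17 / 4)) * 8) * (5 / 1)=1621555200 / 539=3008451.21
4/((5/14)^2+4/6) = 2352/467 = 5.04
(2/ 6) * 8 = 8/ 3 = 2.67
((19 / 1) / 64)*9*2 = 171 / 32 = 5.34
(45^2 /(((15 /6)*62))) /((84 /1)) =135 /868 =0.16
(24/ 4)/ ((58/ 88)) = 264/ 29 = 9.10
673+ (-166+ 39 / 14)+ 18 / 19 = 135855 / 266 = 510.73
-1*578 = -578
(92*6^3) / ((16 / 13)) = 16146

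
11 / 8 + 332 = 2667 / 8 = 333.38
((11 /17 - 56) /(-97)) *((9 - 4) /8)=4705 /13192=0.36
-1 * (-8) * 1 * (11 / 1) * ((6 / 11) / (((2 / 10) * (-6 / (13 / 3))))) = -520 / 3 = -173.33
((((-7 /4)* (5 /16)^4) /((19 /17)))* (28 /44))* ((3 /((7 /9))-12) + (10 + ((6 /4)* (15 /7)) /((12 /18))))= -1264375 /19922944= -0.06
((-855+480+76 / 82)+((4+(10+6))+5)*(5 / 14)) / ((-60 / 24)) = 209593 / 1435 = 146.06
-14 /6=-7 /3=-2.33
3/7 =0.43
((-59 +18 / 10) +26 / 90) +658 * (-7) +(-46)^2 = -114611 / 45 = -2546.91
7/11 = 0.64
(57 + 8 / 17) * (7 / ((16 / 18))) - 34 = 56927 / 136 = 418.58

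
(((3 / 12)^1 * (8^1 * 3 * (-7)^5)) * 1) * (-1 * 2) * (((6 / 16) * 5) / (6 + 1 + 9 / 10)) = 47868.04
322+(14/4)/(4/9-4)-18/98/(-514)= 258723473/805952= 321.02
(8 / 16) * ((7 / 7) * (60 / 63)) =0.48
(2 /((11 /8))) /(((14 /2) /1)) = 16 /77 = 0.21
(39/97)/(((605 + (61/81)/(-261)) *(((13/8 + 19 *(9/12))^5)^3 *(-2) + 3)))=-3626184950358736896/11185267809349507945894657553009796834215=-0.00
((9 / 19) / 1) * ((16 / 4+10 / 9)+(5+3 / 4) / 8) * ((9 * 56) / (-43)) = -105777 / 3268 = -32.37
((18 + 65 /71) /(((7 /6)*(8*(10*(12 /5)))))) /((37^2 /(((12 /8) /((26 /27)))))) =108783 /1132173952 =0.00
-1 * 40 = -40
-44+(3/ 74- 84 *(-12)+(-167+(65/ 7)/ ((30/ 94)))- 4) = 1277599/ 1554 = 822.14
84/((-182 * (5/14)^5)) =-3226944/40625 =-79.43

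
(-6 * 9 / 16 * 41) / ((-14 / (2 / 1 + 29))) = 306.40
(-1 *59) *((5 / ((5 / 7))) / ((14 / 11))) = -649 / 2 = -324.50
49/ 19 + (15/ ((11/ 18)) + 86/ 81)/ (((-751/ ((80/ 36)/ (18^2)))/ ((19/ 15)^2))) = 1075450859801/ 417072239595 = 2.58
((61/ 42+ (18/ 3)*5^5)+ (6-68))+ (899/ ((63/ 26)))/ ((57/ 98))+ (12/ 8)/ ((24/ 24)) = 69409862/ 3591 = 19328.84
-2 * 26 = -52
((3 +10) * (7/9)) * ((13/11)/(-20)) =-1183/1980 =-0.60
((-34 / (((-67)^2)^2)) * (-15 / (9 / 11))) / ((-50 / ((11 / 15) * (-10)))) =4114 / 906800445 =0.00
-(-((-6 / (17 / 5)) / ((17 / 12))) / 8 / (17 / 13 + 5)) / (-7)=585 / 165886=0.00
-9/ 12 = -3/ 4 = -0.75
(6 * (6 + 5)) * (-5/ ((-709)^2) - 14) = -464477574/ 502681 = -924.00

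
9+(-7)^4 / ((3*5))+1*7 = 176.07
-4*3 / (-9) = 4 / 3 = 1.33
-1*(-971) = 971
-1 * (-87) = 87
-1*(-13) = 13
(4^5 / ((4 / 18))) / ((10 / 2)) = 4608 / 5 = 921.60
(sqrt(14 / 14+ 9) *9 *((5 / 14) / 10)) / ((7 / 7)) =9 *sqrt(10) / 28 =1.02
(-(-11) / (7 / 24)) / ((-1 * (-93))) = 0.41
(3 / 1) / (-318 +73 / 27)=-81 / 8513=-0.01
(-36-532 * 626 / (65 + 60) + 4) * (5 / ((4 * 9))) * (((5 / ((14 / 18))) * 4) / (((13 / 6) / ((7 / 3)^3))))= -3669904 / 65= -56460.06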